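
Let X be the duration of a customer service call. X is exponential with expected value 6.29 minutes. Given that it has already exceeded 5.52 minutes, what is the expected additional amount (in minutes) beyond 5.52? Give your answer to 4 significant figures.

The rate is λ = 1/6.29 = 0.158983 per minute.
By memorylessness, the remaining amount past any threshold is again Exp(λ) with mean 1/λ = 6.29 minutes.

6.290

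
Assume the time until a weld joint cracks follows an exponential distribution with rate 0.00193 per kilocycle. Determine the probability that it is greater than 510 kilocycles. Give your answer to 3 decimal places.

P(X > 510) = e^(−λ·510) = e^(−0.9843) ≈ 0.374.

0.374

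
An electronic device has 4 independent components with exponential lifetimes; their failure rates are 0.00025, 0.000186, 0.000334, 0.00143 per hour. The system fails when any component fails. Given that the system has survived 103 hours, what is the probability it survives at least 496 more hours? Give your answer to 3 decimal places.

0.336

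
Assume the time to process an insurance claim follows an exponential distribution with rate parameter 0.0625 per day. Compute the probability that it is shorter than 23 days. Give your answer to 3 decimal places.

P(X ≤ 23) = 1 − e^(−λ·23) = 1 − e^(−1.4375) ≈ 0.762.

0.762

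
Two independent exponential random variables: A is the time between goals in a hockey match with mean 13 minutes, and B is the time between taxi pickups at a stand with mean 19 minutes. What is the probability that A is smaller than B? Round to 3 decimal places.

0.594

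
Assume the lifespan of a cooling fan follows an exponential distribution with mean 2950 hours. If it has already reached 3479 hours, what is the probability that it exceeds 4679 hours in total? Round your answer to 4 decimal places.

The rate is λ = 1/2950 = 0.000338983 per hour.
P(X > s+t | X > s) = e^(−λ(s+t))/e^(−λs) = e^(−λt), independent of s = 3479.
P(X > 1200) = e^(−0.40678) ≈ 0.6658.

0.6658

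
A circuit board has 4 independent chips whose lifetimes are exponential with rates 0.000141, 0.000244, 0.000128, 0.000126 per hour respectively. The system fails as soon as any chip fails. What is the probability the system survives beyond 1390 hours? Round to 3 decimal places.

0.411

The time to first failure is exponential with rate Σλ = 0.000141 + 0.000244 + 0.000128 + 0.000126 = 0.000639.
P(min > 1390) = e^(−0.000639·1390) = e^(−0.88821) ≈ 0.411.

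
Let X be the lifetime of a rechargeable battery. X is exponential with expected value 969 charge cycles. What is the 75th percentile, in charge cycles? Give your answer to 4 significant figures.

The rate is λ = 1/969 = 0.00103199 per charge cycle.
Set 1 − e^(−λt) = 0.75, so t = −ln(0.25)/λ = 1.3863/0.00103199 ≈ 1343.32 charge cycles.

1343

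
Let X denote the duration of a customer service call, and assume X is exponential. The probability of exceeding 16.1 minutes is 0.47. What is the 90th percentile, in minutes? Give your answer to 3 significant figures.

e^(−λ·16.1) = 0.47 ⇒ λ = −ln(0.47)/16.1 = 0.0468958.
90th percentile: 1 − e^(−λt) = 0.9, t = −ln(0.1)/λ = 49.1 minutes.

49.1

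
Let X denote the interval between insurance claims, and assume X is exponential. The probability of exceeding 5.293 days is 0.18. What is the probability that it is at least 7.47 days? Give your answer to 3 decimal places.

e^(−λ·5.293) = 0.18 ⇒ λ = −ln(0.18)/5.293 = 0.323975.
P(X > 7.47) = e^(−0.323975·7.47) = e^(−2.4201) ≈ 0.089.

0.089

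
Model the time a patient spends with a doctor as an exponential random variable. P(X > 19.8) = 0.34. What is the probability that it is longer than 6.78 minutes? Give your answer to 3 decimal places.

e^(−λ·19.8) = 0.34 ⇒ λ = −ln(0.34)/19.8 = 0.0544853.
P(X > 6.78) = e^(−0.0544853·6.78) = e^(−0.36941) ≈ 0.691.

0.691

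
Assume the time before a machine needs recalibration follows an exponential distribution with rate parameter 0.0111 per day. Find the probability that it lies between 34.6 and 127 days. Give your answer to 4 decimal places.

P(34.6 < X < 127) = e^(−λ·34.6) − e^(−λ·127) = 0.68109 − 0.24422 ≈ 0.4369.

0.4369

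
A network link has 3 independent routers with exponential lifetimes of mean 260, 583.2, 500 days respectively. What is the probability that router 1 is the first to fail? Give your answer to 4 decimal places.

Rates: λ_i = 1/mean_i → 0.00384615, 0.00171468, 0.002; Σλ = 0.00756083.
P(router 1 first) = λ_1/Σλ = 0.00384615/0.00756083 ≈ 0.5087.

0.5087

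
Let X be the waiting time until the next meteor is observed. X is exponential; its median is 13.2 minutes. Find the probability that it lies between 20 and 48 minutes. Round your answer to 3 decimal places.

0.269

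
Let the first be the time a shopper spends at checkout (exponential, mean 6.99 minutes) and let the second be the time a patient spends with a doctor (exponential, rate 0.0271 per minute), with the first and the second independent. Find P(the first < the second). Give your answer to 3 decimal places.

0.841

λ_1 = 1/6.99 = 0.143062, λ_2 = 0.0271.
For independent exponentials, P(the first < the second) = λ_1/(λ_1+λ_2) = 0.143062/0.170162 ≈ 0.841.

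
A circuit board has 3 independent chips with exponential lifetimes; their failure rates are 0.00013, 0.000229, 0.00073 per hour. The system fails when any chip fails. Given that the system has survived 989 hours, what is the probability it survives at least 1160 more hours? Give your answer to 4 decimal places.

Time to first failure ~ Exp(Σλ) with Σλ = 0.001089.
By memorylessness, P(T > 989+1160 | T > 989) = P(T > 1160) = e^(−0.001089·1160) ≈ 0.2827.

0.2827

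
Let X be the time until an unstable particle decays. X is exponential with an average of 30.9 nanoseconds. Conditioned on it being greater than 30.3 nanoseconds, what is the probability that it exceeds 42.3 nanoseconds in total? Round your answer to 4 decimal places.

0.6782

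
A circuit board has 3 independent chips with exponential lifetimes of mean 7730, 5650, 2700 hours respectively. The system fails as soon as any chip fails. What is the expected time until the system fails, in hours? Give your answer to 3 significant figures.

1480

The first failure time is exponential with rate Σλ_i = 1/7730 + 1/5650 + 1/2700 = 0.000676728 per hour.
E[min] = 1/Σλ = 1/0.000676728 = 1477.7 hours.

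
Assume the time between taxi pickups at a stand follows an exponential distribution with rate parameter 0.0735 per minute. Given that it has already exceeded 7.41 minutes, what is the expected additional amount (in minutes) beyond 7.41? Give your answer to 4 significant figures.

13.61

By memorylessness, the remaining amount past any threshold is again Exp(λ) with mean 1/λ = 13.6054 minutes.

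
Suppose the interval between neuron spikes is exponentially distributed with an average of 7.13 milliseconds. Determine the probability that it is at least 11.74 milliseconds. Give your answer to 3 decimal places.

0.193

The rate is λ = 1/7.13 = 0.140252 per millisecond.
P(X > 11.74) = e^(−λ·11.74) = e^(−1.6466) ≈ 0.193.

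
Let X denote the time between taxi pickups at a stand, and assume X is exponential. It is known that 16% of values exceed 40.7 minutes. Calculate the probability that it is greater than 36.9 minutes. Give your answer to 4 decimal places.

0.1899

e^(−λ·40.7) = 0.16 ⇒ λ = −ln(0.16)/40.7 = 0.0450266.
P(X > 36.9) = e^(−0.0450266·36.9) = e^(−1.6615) ≈ 0.1899.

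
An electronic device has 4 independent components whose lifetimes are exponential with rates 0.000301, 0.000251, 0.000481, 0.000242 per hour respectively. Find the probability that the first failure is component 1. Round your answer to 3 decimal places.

The time to first failure is exponential with rate Σλ = 0.000301 + 0.000251 + 0.000481 + 0.000242 = 0.001275.
P(component 1 first) = λ_1/Σλ = 0.000301/0.001275 ≈ 0.236.

0.236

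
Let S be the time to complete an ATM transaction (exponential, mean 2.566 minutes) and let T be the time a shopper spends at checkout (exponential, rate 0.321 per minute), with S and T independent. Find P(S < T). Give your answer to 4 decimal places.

λ_1 = 1/2.566 = 0.389712, λ_2 = 0.321.
For independent exponentials, P(S < T) = λ_1/(λ_1+λ_2) = 0.389712/0.710712 ≈ 0.5483.

0.5483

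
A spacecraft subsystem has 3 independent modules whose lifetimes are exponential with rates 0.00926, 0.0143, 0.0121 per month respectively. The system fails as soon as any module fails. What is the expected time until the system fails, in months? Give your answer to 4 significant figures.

28.04

The time to first failure is exponential with rate Σλ = 0.00926 + 0.0143 + 0.0121 = 0.03566.
E[min] = 1/Σλ = 1/0.03566 = 28.0426 months.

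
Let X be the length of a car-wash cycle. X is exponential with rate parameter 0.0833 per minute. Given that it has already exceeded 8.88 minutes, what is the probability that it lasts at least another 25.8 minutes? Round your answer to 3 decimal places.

The exponential is memoryless, so the remaining time is again Exp(λ): the condition X > 8.88 is irrelevant.
P(X > 25.8) = e^(−2.1491) ≈ 0.117.

0.117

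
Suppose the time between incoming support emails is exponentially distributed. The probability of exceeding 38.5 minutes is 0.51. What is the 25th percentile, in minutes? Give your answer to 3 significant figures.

e^(−λ·38.5) = 0.51 ⇒ λ = −ln(0.51)/38.5 = 0.0174895.
25th percentile: 1 − e^(−λt) = 0.25, t = −ln(0.75)/λ = 16.4489 minutes.

16.4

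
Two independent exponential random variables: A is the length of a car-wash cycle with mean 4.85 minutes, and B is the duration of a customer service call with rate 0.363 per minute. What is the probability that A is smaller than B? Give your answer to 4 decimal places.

λ_1 = 1/4.85 = 0.206186, λ_2 = 0.363.
For independent exponentials, P(A < B) = λ_1/(λ_1+λ_2) = 0.206186/0.569186 ≈ 0.3622.

0.3622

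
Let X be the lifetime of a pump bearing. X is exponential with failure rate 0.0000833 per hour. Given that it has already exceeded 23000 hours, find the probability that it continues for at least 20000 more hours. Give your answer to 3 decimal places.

The exponential is memoryless, so the remaining time is again Exp(λ): the condition X > 23000 is irrelevant.
P(X > 20000) = e^(−1.666) ≈ 0.189.

0.189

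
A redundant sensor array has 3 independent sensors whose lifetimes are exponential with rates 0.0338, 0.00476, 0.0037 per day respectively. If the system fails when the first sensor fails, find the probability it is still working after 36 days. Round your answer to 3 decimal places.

0.218

The time to first failure is exponential with rate Σλ = 0.0338 + 0.00476 + 0.0037 = 0.04226.
P(min > 36) = e^(−0.04226·36) = e^(−1.5214) ≈ 0.218.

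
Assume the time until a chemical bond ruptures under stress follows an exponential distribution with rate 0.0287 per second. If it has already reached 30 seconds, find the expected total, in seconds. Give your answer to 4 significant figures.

By memorylessness, E[X | X > 30] = 30 + 1/λ = 30 + 34.8432 = 64.8432 seconds.

64.84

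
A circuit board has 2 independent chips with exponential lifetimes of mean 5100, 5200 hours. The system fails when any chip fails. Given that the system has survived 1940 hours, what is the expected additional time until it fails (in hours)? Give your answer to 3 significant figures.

First-failure rate Σλ = 1/5100 + 1/5200 = 0.000388386.
By memorylessness the expected residual is 1/Σλ = 2574.76 hours, regardless of the 1940 already elapsed.

2570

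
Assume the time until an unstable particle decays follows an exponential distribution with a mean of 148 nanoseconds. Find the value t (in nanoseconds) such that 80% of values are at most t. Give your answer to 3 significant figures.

The rate is λ = 1/148 = 0.00675676 per nanosecond.
Set 1 − e^(−λt) = 0.8, so t = −ln(0.2)/λ = 1.6094/0.00675676 ≈ 238.197 nanoseconds.

238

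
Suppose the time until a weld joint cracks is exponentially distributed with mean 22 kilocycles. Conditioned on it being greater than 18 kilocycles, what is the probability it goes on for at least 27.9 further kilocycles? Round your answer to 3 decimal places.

The rate is λ = 1/22 = 0.0454545 per kilocycle.
By the memoryless property, P(X > 18+27.9 | X > 18) = P(X > 27.9).
P(X > 27.9) = e^(−1.2682) ≈ 0.281.

0.281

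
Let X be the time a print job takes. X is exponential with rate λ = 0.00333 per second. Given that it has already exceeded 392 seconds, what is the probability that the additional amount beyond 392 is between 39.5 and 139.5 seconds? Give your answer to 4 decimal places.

0.2483

Memoryless: the residual past 392 is again Exp(λ).
P(39.5 < residual < 139.5) = e^(−λ·39.5) − e^(−λ·139.5) = 0.87675 − 0.62843 ≈ 0.2483.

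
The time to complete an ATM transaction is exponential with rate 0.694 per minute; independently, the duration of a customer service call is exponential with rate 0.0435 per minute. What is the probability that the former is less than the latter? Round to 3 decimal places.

λ_1 = 0.694, λ_2 = 0.0435.
For independent exponentials, P(the former < the latter) = λ_1/(λ_1+λ_2) = 0.694/0.7375 ≈ 0.941.

0.941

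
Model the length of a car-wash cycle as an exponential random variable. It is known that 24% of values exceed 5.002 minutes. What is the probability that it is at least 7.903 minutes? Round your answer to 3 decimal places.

e^(−λ·5.002) = 0.24 ⇒ λ = −ln(0.24)/5.002 = 0.285309.
P(X > 7.903) = e^(−0.285309·7.903) = e^(−2.2548) ≈ 0.105.

0.105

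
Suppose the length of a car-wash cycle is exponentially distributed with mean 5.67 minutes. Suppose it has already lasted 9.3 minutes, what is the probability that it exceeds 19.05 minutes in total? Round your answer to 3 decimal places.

0.179

The rate is λ = 1/5.67 = 0.176367 per minute.
The exponential is memoryless, so the remaining time is again Exp(λ): the condition X > 9.3 is irrelevant.
P(X > 9.75) = e^(−1.7196) ≈ 0.179.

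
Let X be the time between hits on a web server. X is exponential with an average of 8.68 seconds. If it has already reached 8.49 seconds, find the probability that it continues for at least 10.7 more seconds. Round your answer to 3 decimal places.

0.291

The rate is λ = 1/8.68 = 0.115207 per second.
P(X > s+t | X > s) = e^(−λ(s+t))/e^(−λs) = e^(−λt), independent of s = 8.49.
P(X > 10.7) = e^(−1.2327) ≈ 0.291.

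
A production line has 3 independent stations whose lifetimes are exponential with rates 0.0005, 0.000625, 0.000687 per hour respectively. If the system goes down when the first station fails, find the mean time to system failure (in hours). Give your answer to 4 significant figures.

The time to first failure is exponential with rate Σλ = 0.0005 + 0.000625 + 0.000687 = 0.001812.
E[min] = 1/Σλ = 1/0.001812 = 551.876 hours.

551.9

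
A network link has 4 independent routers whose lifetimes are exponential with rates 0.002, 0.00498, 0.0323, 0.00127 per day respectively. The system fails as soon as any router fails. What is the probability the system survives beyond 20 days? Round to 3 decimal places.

The time to first failure is exponential with rate Σλ = 0.002 + 0.00498 + 0.0323 + 0.00127 = 0.04055.
P(min > 20) = e^(−0.04055·20) = e^(−0.811) ≈ 0.444.

0.444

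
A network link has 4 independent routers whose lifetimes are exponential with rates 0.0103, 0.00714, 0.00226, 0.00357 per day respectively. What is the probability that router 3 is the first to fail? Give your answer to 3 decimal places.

The time to first failure is exponential with rate Σλ = 0.0103 + 0.00714 + 0.00226 + 0.00357 = 0.02327.
P(router 3 first) = λ_3/Σλ = 0.00226/0.02327 ≈ 0.097.

0.097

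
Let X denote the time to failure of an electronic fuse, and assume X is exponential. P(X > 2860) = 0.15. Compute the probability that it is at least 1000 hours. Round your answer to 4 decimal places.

0.5151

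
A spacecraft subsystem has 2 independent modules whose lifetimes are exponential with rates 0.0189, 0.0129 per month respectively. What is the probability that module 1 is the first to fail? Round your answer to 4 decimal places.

0.5943

The time to first failure is exponential with rate Σλ = 0.0189 + 0.0129 = 0.0318.
P(module 1 first) = λ_1/Σλ = 0.0189/0.0318 ≈ 0.5943.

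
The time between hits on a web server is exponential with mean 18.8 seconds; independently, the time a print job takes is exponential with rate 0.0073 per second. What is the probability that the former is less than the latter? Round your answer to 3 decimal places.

λ_1 = 1/18.8 = 0.0531915, λ_2 = 0.0073.
For independent exponentials, P(the former < the latter) = λ_1/(λ_1+λ_2) = 0.0531915/0.0604915 ≈ 0.879.

0.879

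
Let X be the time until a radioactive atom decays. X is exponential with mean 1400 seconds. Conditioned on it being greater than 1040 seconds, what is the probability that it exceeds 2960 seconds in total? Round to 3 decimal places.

0.254

The rate is λ = 1/1400 = 0.000714286 per second.
The exponential is memoryless, so the remaining time is again Exp(λ): the condition X > 1040 is irrelevant.
P(X > 1920) = e^(−1.3714) ≈ 0.254.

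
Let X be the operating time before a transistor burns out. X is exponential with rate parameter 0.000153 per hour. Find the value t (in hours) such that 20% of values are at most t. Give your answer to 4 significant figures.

Set 1 − e^(−λt) = 0.2, so t = −ln(0.8)/λ = 0.22314/0.000153 ≈ 1458.45 hours.

1458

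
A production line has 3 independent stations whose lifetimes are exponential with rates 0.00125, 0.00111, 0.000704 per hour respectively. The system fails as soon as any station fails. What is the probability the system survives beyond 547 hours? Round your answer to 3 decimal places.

The time to first failure is exponential with rate Σλ = 0.00125 + 0.00111 + 0.000704 = 0.003064.
P(min > 547) = e^(−0.003064·547) = e^(−1.676) ≈ 0.187.

0.187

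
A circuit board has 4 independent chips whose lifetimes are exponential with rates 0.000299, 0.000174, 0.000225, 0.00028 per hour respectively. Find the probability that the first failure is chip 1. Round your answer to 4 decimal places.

The time to first failure is exponential with rate Σλ = 0.000299 + 0.000174 + 0.000225 + 0.00028 = 0.000978.
P(chip 1 first) = λ_1/Σλ = 0.000299/0.000978 ≈ 0.3057.

0.3057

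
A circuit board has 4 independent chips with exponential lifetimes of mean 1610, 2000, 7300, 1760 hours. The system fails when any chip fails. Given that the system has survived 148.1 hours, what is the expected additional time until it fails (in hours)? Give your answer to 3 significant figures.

548

First-failure rate Σλ = 1/1610 + 1/2000 + 1/7300 + 1/1760 = 0.00182629.
By memorylessness the expected residual is 1/Σλ = 547.559 hours, regardless of the 148.1 already elapsed.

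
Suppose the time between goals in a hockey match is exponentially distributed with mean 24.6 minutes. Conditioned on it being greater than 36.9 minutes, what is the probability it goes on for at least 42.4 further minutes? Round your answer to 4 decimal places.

The rate is λ = 1/24.6 = 0.0406504 per minute.
The exponential is memoryless, so the remaining time is again Exp(λ): the condition X > 36.9 is irrelevant.
P(X > 42.4) = e^(−1.7236) ≈ 0.1784.

0.1784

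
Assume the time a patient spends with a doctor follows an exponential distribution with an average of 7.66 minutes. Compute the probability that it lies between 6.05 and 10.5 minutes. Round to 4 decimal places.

0.2000

The rate is λ = 1/7.66 = 0.130548 per minute.
P(6.05 < X < 10.5) = e^(−λ·6.05) − e^(−λ·10.5) = 0.45393 − 0.25391 ≈ 0.2000.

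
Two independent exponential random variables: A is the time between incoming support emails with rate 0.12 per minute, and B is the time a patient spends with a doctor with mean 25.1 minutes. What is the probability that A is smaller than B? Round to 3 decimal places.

λ_1 = 0.12, λ_2 = 1/25.1 = 0.0398406.
For independent exponentials, P(A < B) = λ_1/(λ_1+λ_2) = 0.12/0.159841 ≈ 0.751.

0.751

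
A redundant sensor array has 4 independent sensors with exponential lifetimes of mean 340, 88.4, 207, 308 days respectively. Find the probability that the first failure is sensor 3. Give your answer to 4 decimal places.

0.2163

Rates: λ_i = 1/mean_i → 0.00294118, 0.0113122, 0.00483092, 0.00324675; Σλ = 0.0223311.
P(sensor 3 first) = λ_3/Σλ = 0.00483092/0.0223311 ≈ 0.2163.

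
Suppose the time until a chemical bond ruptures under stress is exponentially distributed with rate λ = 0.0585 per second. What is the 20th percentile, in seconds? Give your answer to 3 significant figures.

Set 1 − e^(−λt) = 0.2, so t = −ln(0.8)/λ = 0.22314/0.0585 ≈ 3.81442 seconds.

3.81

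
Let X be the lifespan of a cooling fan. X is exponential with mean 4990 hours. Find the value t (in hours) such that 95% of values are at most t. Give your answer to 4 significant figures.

14950

The rate is λ = 1/4990 = 0.000200401 per hour.
Set 1 − e^(−λt) = 0.95, so t = −ln(0.05)/λ = 2.9957/0.000200401 ≈ 14948.7 hours.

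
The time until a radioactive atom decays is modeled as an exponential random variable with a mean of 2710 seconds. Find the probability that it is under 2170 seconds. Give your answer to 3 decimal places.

The rate is λ = 1/2710 = 0.000369004 per second.
P(X ≤ 2170) = 1 − e^(−λ·2170) = 1 − e^(−0.80074) ≈ 0.551.

0.551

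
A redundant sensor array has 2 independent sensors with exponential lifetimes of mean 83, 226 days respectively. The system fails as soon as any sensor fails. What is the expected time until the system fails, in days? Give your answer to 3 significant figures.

60.7

The first failure time is exponential with rate Σλ_i = 1/83 + 1/226 = 0.016473 per day.
E[min] = 1/Σλ = 1/0.016473 = 60.7055 days.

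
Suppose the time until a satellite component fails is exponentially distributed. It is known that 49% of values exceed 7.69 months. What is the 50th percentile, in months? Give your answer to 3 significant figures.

e^(−λ·7.69) = 0.49 ⇒ λ = −ln(0.49)/7.69 = 0.0927633.
50th percentile: 1 − e^(−λt) = 0.5, t = −ln(0.5)/λ = 7.47221 months.

7.47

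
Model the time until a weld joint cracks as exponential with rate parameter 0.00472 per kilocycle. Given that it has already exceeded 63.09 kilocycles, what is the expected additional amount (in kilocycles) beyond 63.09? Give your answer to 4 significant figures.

By memorylessness, the remaining amount past any threshold is again Exp(λ) with mean 1/λ = 211.864 kilocycles.

211.9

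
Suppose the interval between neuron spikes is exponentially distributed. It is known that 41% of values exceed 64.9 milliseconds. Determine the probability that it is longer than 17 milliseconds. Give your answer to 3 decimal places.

0.792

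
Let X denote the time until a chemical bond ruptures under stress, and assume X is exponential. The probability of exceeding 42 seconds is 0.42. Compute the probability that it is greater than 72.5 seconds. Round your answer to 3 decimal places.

e^(−λ·42) = 0.42 ⇒ λ = −ln(0.42)/42 = 0.0206548.
P(X > 72.5) = e^(−0.0206548·72.5) = e^(−1.4975) ≈ 0.224.

0.224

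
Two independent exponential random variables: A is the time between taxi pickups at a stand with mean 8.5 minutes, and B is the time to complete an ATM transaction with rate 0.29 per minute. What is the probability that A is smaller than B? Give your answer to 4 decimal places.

0.2886

λ_1 = 1/8.5 = 0.117647, λ_2 = 0.29.
For independent exponentials, P(A < B) = λ_1/(λ_1+λ_2) = 0.117647/0.407647 ≈ 0.2886.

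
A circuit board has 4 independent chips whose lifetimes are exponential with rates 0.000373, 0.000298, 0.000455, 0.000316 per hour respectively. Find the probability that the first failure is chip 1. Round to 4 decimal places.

The time to first failure is exponential with rate Σλ = 0.000373 + 0.000298 + 0.000455 + 0.000316 = 0.001442.
P(chip 1 first) = λ_1/Σλ = 0.000373/0.001442 ≈ 0.2587.

0.2587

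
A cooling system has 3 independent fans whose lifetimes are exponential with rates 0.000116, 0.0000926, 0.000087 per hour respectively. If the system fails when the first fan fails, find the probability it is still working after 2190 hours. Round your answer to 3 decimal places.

0.523

The time to first failure is exponential with rate Σλ = 0.000116 + 0.0000926 + 0.000087 = 0.0002956.
P(min > 2190) = e^(−0.0002956·2190) = e^(−0.64736) ≈ 0.523.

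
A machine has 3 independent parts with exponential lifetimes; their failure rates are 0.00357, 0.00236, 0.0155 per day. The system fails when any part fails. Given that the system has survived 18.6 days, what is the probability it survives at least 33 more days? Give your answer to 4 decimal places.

0.4930

Time to first failure ~ Exp(Σλ) with Σλ = 0.02143.
By memorylessness, P(T > 18.6+33 | T > 18.6) = P(T > 33) = e^(−0.02143·33) ≈ 0.4930.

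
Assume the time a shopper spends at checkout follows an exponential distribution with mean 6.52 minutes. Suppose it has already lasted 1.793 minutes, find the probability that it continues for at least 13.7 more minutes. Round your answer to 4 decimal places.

The rate is λ = 1/6.52 = 0.153374 per minute.
The exponential is memoryless, so the remaining time is again Exp(λ): the condition X > 1.793 is irrelevant.
P(X > 13.7) = e^(−2.1012) ≈ 0.1223.

0.1223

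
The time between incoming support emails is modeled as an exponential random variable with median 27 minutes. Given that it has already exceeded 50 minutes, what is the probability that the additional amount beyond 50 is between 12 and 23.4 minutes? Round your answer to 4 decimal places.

For an exponential, median = ln(2)/λ, so λ = ln 2 / 27 = 0.0256721 per minute.
Memoryless: the residual past 50 is again Exp(λ).
P(12 < residual < 23.4) = e^(−λ·12) − e^(−λ·23.4) = 0.73487 − 0.54841 ≈ 0.1865.

0.1865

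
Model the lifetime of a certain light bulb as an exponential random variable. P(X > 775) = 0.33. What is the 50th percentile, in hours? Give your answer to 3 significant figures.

e^(−λ·775) = 0.33 ⇒ λ = −ln(0.33)/775 = 0.00143053.
50th percentile: 1 − e^(−λt) = 0.5, t = −ln(0.5)/λ = 484.538 hours.

485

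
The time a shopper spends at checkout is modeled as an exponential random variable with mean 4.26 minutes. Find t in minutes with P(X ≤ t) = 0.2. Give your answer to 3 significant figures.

The rate is λ = 1/4.26 = 0.234742 per minute.
Set 1 − e^(−λt) = 0.2, so t = −ln(0.8)/λ = 0.22314/0.234742 ≈ 0.950592 minutes.

0.951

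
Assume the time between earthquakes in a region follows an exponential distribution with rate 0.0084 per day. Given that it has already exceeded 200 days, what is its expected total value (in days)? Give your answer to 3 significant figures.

319

By memorylessness, E[X | X > 200] = 200 + 1/λ = 200 + 119.048 = 319.048 days.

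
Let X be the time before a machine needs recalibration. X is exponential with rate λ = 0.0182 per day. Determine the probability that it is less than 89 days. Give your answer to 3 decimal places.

P(X ≤ 89) = 1 − e^(−λ·89) = 1 − e^(−1.6198) ≈ 0.802.

0.802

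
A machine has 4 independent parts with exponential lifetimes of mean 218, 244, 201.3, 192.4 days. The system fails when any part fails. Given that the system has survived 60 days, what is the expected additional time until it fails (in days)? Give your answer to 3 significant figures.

First-failure rate Σλ = 1/218 + 1/244 + 1/201.3 + 1/192.4 = 0.0188507.
By memorylessness the expected residual is 1/Σλ = 53.0483 days, regardless of the 60 already elapsed.

53.0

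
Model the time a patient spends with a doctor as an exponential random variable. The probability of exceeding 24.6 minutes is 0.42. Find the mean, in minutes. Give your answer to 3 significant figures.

e^(−λ·24.6) = 0.42 ⇒ λ = −ln(0.42)/24.6 = 0.0352643.
Mean = 1/λ = 28.3573 minutes.

28.4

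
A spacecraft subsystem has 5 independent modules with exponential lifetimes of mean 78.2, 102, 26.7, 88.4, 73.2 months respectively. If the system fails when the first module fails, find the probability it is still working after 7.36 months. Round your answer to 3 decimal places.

The first failure time is exponential with rate Σλ_i = 1/78.2 + 1/102 + 1/26.7 + 1/88.4 + 1/73.2 = 0.0850182 per month.
P(min > 7.36) = e^(−0.0850182·7.36) = e^(−0.62573) ≈ 0.535.

0.535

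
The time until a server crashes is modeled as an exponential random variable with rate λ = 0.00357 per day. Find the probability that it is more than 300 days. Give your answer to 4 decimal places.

0.3427

P(X > 300) = e^(−λ·300) = e^(−1.071) ≈ 0.3427.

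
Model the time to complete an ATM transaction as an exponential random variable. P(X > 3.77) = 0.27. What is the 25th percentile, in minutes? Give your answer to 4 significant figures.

e^(−λ·3.77) = 0.27 ⇒ λ = −ln(0.27)/3.77 = 0.347303.
25th percentile: 1 − e^(−λt) = 0.25, t = −ln(0.75)/λ = 0.828331 minutes.

0.8283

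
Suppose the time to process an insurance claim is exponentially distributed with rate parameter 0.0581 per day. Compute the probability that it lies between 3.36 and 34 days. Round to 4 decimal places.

0.6840

P(3.36 < X < 34) = e^(−λ·3.36) − e^(−λ·34) = 0.82266 − 0.13871 ≈ 0.6840.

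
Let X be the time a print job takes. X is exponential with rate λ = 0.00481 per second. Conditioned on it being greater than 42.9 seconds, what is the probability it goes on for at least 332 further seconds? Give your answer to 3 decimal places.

0.203

P(X > s+t | X > s) = e^(−λ(s+t))/e^(−λs) = e^(−λt), independent of s = 42.9.
P(X > 332) = e^(−1.5969) ≈ 0.203.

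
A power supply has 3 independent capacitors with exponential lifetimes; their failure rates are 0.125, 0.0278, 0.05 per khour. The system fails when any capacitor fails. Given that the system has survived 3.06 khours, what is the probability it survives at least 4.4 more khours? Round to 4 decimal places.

0.4097

Time to first failure ~ Exp(Σλ) with Σλ = 0.2028.
By memorylessness, P(T > 3.06+4.4 | T > 3.06) = P(T > 4.4) = e^(−0.2028·4.4) ≈ 0.4097.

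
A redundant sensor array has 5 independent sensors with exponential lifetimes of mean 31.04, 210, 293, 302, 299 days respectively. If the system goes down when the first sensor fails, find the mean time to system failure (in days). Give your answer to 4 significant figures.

21.26

The first failure time is exponential with rate Σλ_i = 1/31.04 + 1/210 + 1/293 + 1/302 + 1/299 = 0.0470471 per day.
E[min] = 1/Σλ = 1/0.0470471 = 21.2553 days.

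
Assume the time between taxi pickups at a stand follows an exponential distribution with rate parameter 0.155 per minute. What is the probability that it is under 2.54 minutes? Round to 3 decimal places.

0.325

P(X ≤ 2.54) = 1 − e^(−λ·2.54) = 1 − e^(−0.3937) ≈ 0.325.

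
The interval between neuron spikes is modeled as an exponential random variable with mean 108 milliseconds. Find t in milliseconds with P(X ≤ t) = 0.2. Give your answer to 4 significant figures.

24.10

The rate is λ = 1/108 = 0.00925926 per millisecond.
Set 1 − e^(−λt) = 0.2, so t = −ln(0.8)/λ = 0.22314/0.00925926 ≈ 24.0995 milliseconds.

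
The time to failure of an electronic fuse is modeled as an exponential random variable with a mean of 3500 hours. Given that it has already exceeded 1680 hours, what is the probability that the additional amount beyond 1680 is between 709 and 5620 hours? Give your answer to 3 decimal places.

0.616

The rate is λ = 1/3500 = 0.000285714 per hour.
Memoryless: the residual past 1680 is again Exp(λ).
P(709 < residual < 5620) = e^(−λ·709) − e^(−λ·5620) = 0.81663 − 0.20075 ≈ 0.616.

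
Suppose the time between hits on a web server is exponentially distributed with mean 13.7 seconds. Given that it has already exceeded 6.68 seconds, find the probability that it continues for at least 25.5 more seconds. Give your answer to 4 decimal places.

The rate is λ = 1/13.7 = 0.0729927 per second.
By the memoryless property, P(X > 6.68+25.5 | X > 6.68) = P(X > 25.5).
P(X > 25.5) = e^(−1.8613) ≈ 0.1555.

0.1555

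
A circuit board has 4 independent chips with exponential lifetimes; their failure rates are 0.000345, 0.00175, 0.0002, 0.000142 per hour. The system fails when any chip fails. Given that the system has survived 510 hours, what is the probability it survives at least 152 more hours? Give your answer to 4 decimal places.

0.6904

Time to first failure ~ Exp(Σλ) with Σλ = 0.002437.
By memorylessness, P(T > 510+152 | T > 510) = P(T > 152) = e^(−0.002437·152) ≈ 0.6904.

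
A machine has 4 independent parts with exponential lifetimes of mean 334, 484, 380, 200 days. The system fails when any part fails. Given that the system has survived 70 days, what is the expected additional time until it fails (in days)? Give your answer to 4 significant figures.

78.79

First-failure rate Σλ = 1/334 + 1/484 + 1/380 + 1/200 = 0.0126917.
By memorylessness the expected residual is 1/Σλ = 78.7916 days, regardless of the 70 already elapsed.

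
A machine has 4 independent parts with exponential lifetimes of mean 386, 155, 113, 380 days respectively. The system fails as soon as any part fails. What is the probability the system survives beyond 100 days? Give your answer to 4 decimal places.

The first failure time is exponential with rate Σλ_i = 1/386 + 1/155 + 1/113 + 1/380 = 0.0205234 per day.
P(min > 100) = e^(−0.0205234·100) = e^(−2.0523) ≈ 0.1284.

0.1284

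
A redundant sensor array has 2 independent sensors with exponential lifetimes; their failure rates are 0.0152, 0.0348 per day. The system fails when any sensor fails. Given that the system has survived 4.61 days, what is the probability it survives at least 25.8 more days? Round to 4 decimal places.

Time to first failure ~ Exp(Σλ) with Σλ = 0.05.
By memorylessness, P(T > 4.61+25.8 | T > 4.61) = P(T > 25.8) = e^(−0.05·25.8) ≈ 0.2753.

0.2753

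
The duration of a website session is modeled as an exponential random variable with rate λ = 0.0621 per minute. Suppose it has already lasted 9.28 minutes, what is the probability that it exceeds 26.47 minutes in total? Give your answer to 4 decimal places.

By the memoryless property, P(X > 9.28+17.19 | X > 9.28) = P(X > 17.19).
P(X > 17.19) = e^(−1.0675) ≈ 0.3439.

0.3439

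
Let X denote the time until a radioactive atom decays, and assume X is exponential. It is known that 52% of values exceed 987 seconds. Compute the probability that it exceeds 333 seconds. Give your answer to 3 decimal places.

e^(−λ·987) = 0.52 ⇒ λ = −ln(0.52)/987 = 0.000662539.
P(X > 333) = e^(−0.000662539·333) = e^(−0.22063) ≈ 0.802.

0.802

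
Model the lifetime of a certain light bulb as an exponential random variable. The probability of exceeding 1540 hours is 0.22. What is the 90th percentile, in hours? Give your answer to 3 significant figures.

e^(−λ·1540) = 0.22 ⇒ λ = −ln(0.22)/1540 = 0.0009832.
90th percentile: 1 − e^(−λt) = 0.9, t = −ln(0.1)/λ = 2341.93 hours.

2340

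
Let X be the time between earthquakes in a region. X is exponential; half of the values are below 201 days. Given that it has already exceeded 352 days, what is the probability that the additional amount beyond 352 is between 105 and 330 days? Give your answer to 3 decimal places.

For an exponential, median = ln(2)/λ, so λ = ln 2 / 201 = 0.00344849 per day.
Memoryless: the residual past 352 is again Exp(λ).
P(105 < residual < 330) = e^(−λ·105) − e^(−λ·330) = 0.69622 − 0.32046 ≈ 0.376.

0.376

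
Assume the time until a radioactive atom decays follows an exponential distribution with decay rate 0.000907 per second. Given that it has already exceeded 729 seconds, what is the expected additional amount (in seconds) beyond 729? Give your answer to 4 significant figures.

By memorylessness, the remaining amount past any threshold is again Exp(λ) with mean 1/λ = 1102.54 seconds.

1103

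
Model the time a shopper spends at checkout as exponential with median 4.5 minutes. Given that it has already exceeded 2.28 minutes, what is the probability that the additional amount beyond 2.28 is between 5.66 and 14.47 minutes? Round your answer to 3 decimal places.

For an exponential, median = ln(2)/λ, so λ = ln 2 / 4.5 = 0.154033 per minute.
Memoryless: the residual past 2.28 is again Exp(λ).
P(5.66 < residual < 14.47) = e^(−λ·5.66) − e^(−λ·14.47) = 0.41819 − 0.10765 ≈ 0.311.

0.311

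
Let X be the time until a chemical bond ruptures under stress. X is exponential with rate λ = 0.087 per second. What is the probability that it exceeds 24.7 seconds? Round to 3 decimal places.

0.117

P(X > 24.7) = e^(−λ·24.7) = e^(−2.1489) ≈ 0.117.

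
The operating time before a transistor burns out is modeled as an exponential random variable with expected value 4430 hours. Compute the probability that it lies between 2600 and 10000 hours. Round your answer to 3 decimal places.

0.451

The rate is λ = 1/4430 = 0.000225734 per hour.
P(2600 < X < 10000) = e^(−λ·2600) − e^(−λ·10000) = 0.55604 − 0.10463 ≈ 0.451.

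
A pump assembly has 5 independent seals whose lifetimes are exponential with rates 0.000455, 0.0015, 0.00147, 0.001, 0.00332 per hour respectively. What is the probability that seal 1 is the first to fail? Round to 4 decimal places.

The time to first failure is exponential with rate Σλ = 0.000455 + 0.0015 + 0.00147 + 0.001 + 0.00332 = 0.007745.
P(seal 1 first) = λ_1/Σλ = 0.000455/0.007745 ≈ 0.0587.

0.0587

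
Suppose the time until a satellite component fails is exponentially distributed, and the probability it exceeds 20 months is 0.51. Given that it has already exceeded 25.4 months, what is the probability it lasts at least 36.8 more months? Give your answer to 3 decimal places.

0.290

From e^(−λ·20) = 0.51, λ = −ln(0.51)/20 = 0.0336672.
Memoryless: P(X > 25.4+36.8 | X > 25.4) = P(X > 36.8) = e^(−0.0336672·36.8) ≈ 0.290.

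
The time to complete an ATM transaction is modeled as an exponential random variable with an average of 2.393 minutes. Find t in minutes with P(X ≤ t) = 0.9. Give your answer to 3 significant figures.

5.51

The rate is λ = 1/2.393 = 0.417885 per minute.
Set 1 − e^(−λt) = 0.9, so t = −ln(0.1)/λ = 2.3026/0.417885 ≈ 5.51009 minutes.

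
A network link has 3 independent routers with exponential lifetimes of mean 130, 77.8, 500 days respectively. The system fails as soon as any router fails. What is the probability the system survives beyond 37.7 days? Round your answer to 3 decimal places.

The first failure time is exponential with rate Σλ_i = 1/130 + 1/77.8 + 1/500 = 0.0225458 per day.
P(min > 37.7) = e^(−0.0225458·37.7) = e^(−0.84998) ≈ 0.427.

0.427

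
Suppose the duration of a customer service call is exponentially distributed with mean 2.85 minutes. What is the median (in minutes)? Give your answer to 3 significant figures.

1.98

The rate is λ = 1/2.85 = 0.350877 per minute.
Set 1 − e^(−λt) = 0.5, so t = −ln(0.5)/λ = 0.69315/0.350877 ≈ 1.97547 minutes.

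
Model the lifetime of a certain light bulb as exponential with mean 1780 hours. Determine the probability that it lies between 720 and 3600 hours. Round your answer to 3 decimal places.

0.535

The rate is λ = 1/1780 = 0.000561798 per hour.
P(720 < X < 3600) = e^(−λ·720) − e^(−λ·3600) = 0.66731 − 0.13233 ≈ 0.535.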